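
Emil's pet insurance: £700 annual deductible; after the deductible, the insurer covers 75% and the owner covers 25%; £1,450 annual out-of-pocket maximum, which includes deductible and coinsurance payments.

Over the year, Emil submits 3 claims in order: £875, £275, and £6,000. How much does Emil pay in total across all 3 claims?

#1 (£875): deductible takes £700, £175 remains; 25% of £175 = £43.75. Owner owes £743.75 (running OOP £743.75).
#2 (£275): 25% coinsurance on £275 = £68.75. Owner owes £68.75 (running OOP £812.50).
#3 (£6,000): deductible met; 25% of £6,000 = £1,500. That would push OOP to £2,312.50, over the £1,450 cap, so owner pays £1,450 − £812.50 = £637.50.
Summing the owner's payments: £743.75 + £68.75 + £637.50 = £1,450.

£1,450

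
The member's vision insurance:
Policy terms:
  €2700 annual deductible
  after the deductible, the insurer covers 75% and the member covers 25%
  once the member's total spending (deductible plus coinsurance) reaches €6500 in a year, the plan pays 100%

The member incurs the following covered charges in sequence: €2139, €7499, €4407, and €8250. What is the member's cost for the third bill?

€1101.75

Claim 1 (€2139): fully absorbed by the deductible. Member pays €2139; OOP now €2139.
Claim 2 (€7499): deductible takes €561, €6938 remains; 25% of €6938 = €1734.50. Cost to member: €2295.50. OOP to date €4434.50.
Claim 3 (€4407): deductible met; 25% of €4407 = €1101.75. Cost to member: €1101.75. OOP to date €5536.25.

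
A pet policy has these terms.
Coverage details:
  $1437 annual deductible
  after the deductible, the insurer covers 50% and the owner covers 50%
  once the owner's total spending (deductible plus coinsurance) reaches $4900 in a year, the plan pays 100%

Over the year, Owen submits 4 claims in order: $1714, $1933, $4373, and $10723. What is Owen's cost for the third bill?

$2186.50

#1 ($1714): deductible takes $1437, $277 remains; 50% of $277 = $138.50. Cost to owner: $1575.50. OOP to date $1575.50.
#2 ($1933): 50% coinsurance on $1933 = $966.50. Cost to owner: $966.50. OOP to date $2542.
#3 ($4373): deductible already satisfied, so owner's share is 50% × $4373 = $2186.50. Owner owes $2186.50 (running OOP $4728.50).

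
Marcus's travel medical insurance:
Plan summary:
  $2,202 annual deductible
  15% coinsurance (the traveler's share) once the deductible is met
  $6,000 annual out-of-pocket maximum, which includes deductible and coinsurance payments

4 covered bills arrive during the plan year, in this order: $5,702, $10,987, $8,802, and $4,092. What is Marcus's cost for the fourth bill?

Claim 1 — $5,702: $2,202 finishes the deductible; $3,500 goes to coinsurance; traveler's 15% is $525. Cost to traveler: $2,727. OOP to date $2,727.
Claim 2 — $10,987: 15% coinsurance on $10,987 = $1,648.05. Traveler owes $1,648.05 (running OOP $4,375.05).
Claim 3 — $8,802: deductible already satisfied, so traveler's share is 15% × $8,802 = $1,320.30. Traveler owes $1,320.30 (running OOP $5,695.35).
Claim 4 — $4,092: 15% coinsurance on $4,092 = $613.80. That would push OOP to $6,309.15, over the $6,000 cap, so traveler pays $6,000 − $5,695.35 = $304.65.

$304.65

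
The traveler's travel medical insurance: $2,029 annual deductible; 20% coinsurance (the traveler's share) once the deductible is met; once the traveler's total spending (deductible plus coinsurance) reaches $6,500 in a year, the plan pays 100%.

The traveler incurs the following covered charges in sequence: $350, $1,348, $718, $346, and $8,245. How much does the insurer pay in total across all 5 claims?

$7,182.40

Claim 1 ($350): all of it applies to the deductible. Traveler owes $350 (running OOP $350). Insurer: $350 − $350 = $0.
Claim 2 ($1,348): entire amount goes to the deductible. Cost to traveler: $1,348. OOP to date $1,698. Insurer: $1,348 − $1,348 = $0.
Claim 3 ($718): $331 finishes the deductible; $387 goes to coinsurance; coinsurance $387 × 20% = $77.40. Traveler pays $408.40; OOP now $2,106.40. Insurer: $718 − $408.40 = $309.60.
Claim 4 ($346): deductible already satisfied, so traveler's share is 20% × $346 = $69.20. Cost to traveler: $69.20. OOP to date $2,175.60. Insurer: $346 − $69.20 = $276.80.
Claim 5 ($8,245): deductible already satisfied, so traveler's share is 20% × $8,245 = $1,649. Traveler owes $1,649 (running OOP $3,824.60). Plan pays $8,245 − $1,649 = $6,596.
Insurer total = bills − traveler's total = $11,007 − $3,824.60 = $7,182.40.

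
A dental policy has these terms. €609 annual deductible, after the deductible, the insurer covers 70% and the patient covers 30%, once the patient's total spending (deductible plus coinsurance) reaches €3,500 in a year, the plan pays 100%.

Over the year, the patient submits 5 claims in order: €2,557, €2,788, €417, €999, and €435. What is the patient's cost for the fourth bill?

€299.70

#1 (€2,557): deductible takes €609, €1,948 remains; patient's 30% is €584.40. Patient owes €1,193.40 (running OOP €1,193.40).
#2 (€2,788): deductible already satisfied, so patient's share is 30% × €2,788 = €836.40. Cost to patient: €836.40. OOP to date €2,029.80.
#3 (€417): deductible met; 30% of €417 = €125.10. Patient pays €125.10; OOP now €2,154.90.
#4 (€999): 30% coinsurance on €999 = €299.70. Cost to patient: €299.70. OOP to date €2,454.60.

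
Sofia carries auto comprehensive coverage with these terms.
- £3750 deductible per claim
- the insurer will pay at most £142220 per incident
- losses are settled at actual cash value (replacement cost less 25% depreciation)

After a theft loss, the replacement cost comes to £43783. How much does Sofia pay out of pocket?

At 25% depreciation, ACV = £43783 − £10945.75 = £32837.25.
After the deductible, £32837.25 − £3750 = £29087.25 remains.
£29087.25 is within the £142220 limit, so the insurer pays £29087.25.
The policyholder bears the rest of the original loss: £43783 − £29087.25 = £14695.75.

£14695.75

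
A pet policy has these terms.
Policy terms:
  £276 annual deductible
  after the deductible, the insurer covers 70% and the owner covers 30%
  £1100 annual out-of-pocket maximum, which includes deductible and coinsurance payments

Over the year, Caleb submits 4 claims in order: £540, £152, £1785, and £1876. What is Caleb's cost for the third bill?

£535.50

Bill 1, £540: deductible takes £276, £264 remains; coinsurance £264 × 30% = £79.20. Cost to owner: £355.20. OOP to date £355.20.
Bill 2, £152: 30% coinsurance on £152 = £45.60. Owner owes £45.60 (running OOP £400.80).
Bill 3, £1785: deductible already satisfied, so owner's share is 30% × £1785 = £535.50. Cost to owner: £535.50. OOP to date £936.30.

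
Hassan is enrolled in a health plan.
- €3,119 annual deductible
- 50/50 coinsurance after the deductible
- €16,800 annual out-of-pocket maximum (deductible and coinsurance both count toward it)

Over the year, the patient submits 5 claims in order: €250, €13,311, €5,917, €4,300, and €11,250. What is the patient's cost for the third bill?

Claim 1 (€250): all of it applies to the deductible. Cost to patient: €250. OOP to date €250.
Claim 2 (€13,311): €2,869 to deductible, leaving €10,442; 50% of €10,442 = €5,221. Patient pays €8,090; OOP now €8,340.
Claim 3 (€5,917): 50% coinsurance on €5,917 = €2,958.50. Patient pays €2,958.50; OOP now €11,298.50.

€2,958.50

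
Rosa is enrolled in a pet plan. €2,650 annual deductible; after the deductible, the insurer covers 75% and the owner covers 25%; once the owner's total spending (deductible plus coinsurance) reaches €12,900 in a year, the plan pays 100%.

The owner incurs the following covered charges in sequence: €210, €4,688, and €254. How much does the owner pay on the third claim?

€63.50

Claim 1 — €210: fully absorbed by the deductible. Cost to owner: €210. OOP to date €210.
Claim 2 — €4,688: deductible takes €2,440, €2,248 remains; owner's 25% is €562. Owner pays €3,002; OOP now €3,212.
Claim 3 — €254: deductible met; 25% of €254 = €63.50. Owner owes €63.50 (running OOP €3,275.50).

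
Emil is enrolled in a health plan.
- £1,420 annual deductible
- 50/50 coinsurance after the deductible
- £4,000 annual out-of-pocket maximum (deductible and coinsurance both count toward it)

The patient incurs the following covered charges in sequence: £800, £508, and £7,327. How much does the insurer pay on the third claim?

£4,635

#1 (£800): all of it applies to the deductible. Patient pays £800; OOP now £800. Insurer: £800 − £800 = £0.
#2 (£508): entire amount goes to the deductible. Cost to patient: £508. OOP to date £1,308. Plan pays £508 − £508 = £0.
#3 (£7,327): deductible takes £112, £7,215 remains; coinsurance £7,215 × 50% = £3,607.50. Claim cost before the cap: £112 + £3,607.50 = £3,719.50. Adding that to £1,308 gives £5,027.50, past the £4,000 cap; patient pays only £4,000 − £1,308 = £2,692. Insurer: £7,327 − £2,692 = £4,635.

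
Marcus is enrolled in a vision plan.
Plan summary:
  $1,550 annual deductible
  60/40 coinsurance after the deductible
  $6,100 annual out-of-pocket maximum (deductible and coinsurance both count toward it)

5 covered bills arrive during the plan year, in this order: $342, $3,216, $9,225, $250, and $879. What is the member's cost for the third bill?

$3,690

Claim 1 ($342): fully absorbed by the deductible. Member owes $342 (running OOP $342).
Claim 2 ($3,216): deductible takes $1,208, $2,008 remains; member's 40% is $803.20. Member pays $2,011.20; OOP now $2,353.20.
Claim 3 ($9,225): deductible already satisfied, so member's share is 40% × $9,225 = $3,690. Member pays $3,690; OOP now $6,043.20.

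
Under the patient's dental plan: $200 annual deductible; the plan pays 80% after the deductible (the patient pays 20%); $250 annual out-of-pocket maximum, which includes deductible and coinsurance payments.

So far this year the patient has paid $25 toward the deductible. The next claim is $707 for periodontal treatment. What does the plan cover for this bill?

Remaining deductible: $200 − $25 = $175.
The remaining $532 (= $707 − $175) moves to coinsurance.
Patient's 20% share of $532 is $106.40.
So the patient owes $175 + $106.40 = $281.40 before any cap.
That would bring total out-of-pocket to $306.40, past the $250 cap. The patient is capped at $250 − $25 = $225 on this claim.
The plan picks up $707 − $225 = $482.

$482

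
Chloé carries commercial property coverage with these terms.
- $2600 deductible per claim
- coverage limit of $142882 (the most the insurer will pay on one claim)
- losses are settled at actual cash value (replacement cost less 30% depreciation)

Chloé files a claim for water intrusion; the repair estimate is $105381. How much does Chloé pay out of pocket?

Actual cash value after 30% depreciation: $105381 × 70% = $73766.70.
Subtract the deductible: $73766.70 − $2600 = $71166.70.
$71166.70 ≤ $142882, so the limit doesn't bind; insurer pays $71166.70.
Business's share is the uncovered remainder: $105381 − $71166.70 = $34214.30.

$34214.30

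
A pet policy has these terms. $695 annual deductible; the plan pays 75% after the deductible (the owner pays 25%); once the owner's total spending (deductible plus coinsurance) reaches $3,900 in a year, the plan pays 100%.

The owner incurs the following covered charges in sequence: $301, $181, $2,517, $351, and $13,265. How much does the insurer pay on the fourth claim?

Bill 1, $301: fully absorbed by the deductible. Owner pays $301; OOP now $301. Insurer: $301 − $301 = $0.
Bill 2, $181: entire amount goes to the deductible. Owner owes $181 (running OOP $482). Plan pays $181 − $181 = $0.
Bill 3, $2,517: deductible takes $213, $2,304 remains; 25% of $2,304 = $576. Owner owes $789 (running OOP $1,271). Insurer: $2,517 − $789 = $1,728.
Bill 4, $351: deductible met; 25% of $351 = $87.75. Cost to owner: $87.75. OOP to date $1,358.75. Insurer: $351 − $87.75 = $263.25.

$263.25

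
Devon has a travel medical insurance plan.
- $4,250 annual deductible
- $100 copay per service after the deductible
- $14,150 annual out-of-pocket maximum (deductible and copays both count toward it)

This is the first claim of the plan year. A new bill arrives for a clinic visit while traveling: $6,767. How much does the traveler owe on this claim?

$4,350

Nothing has been paid toward the $4,250 deductible, so the first $4,250 of this charge is applied there.
The remaining $2,517 (= $6,767 − $4,250) moves to the copay.
Copay on this service: $100.
Traveler responsibility before any cap: $4,250 + $100 = $4,350.
Total out-of-pocket so far would be $0 + $4,350 = $4,350, below the $14,150 cap — no reduction.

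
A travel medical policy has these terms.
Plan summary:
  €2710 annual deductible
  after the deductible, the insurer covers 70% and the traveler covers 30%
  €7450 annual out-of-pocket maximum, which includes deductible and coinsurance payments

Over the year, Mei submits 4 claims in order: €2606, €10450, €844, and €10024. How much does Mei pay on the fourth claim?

Claim 1 (€2606): all of it applies to the deductible. Traveler pays €2606; OOP now €2606.
Claim 2 (€10450): €104 to deductible, leaving €10346; 30% of €10346 = €3103.80. Traveler owes €3207.80 (running OOP €5813.80).
Claim 3 (€844): deductible met; 30% of €844 = €253.20. Traveler owes €253.20 (running OOP €6067).
Claim 4 (€10024): deductible already satisfied, so traveler's share is 30% × €10024 = €3007.20. Adding that to €6067 gives €9074.20, past the €7450 cap; traveler pays only €7450 − €6067 = €1383.

€1383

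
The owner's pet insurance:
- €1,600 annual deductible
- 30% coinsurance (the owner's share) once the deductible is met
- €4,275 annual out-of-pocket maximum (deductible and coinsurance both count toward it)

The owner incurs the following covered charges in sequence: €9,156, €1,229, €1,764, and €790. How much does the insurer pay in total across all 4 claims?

Claim 1 (€9,156): deductible takes €1,600, €7,556 remains; coinsurance €7,556 × 30% = €2,266.80. Owner pays €3,866.80; OOP now €3,866.80. Insurer: €9,156 − €3,866.80 = €5,289.20.
Claim 2 (€1,229): deductible already satisfied, so owner's share is 30% × €1,229 = €368.70. Owner owes €368.70 (running OOP €4,235.50). Plan pays €1,229 − €368.70 = €860.30.
Claim 3 (€1,764): deductible already satisfied, so owner's share is 30% × €1,764 = €529.20. Adding that to €4,235.50 gives €4,764.70, past the €4,275 cap; owner pays only €4,275 − €4,235.50 = €39.50. Plan pays €1,764 − €39.50 = €1,724.50.
Claim 4 (€790): deductible already satisfied, so owner's share is 30% × €790 = €237. Adding that to €4,275 gives €4,512, past the €4,275 cap; owner pays only €4,275 − €4,275 = €0. Insurer: €790 − €0 = €790.
Insurer total = bills − owner's total = €12,939 − €4,275 = €8,664.

€8,664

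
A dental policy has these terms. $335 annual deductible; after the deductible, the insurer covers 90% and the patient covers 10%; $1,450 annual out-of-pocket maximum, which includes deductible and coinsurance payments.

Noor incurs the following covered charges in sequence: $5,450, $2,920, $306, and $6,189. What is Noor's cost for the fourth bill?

$280.90

Claim 1 — $5,450: $335 finishes the deductible; $5,115 goes to coinsurance; 10% of $5,115 = $511.50. Patient pays $846.50; OOP now $846.50.
Claim 2 — $2,920: 10% coinsurance on $2,920 = $292. Patient owes $292 (running OOP $1,138.50).
Claim 3 — $306: deductible already satisfied, so patient's share is 10% × $306 = $30.60. Patient owes $30.60 (running OOP $1,169.10).
Claim 4 — $6,189: 10% coinsurance on $6,189 = $618.90. That would push OOP to $1,788, over the $1,450 cap, so patient pays $1,450 − $1,169.10 = $280.90.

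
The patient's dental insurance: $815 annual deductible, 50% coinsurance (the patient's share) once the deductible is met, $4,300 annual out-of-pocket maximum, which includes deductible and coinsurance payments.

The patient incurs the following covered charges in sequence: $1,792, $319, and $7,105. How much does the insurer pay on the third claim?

Claim 1 ($1,792): $815 finishes the deductible; $977 goes to coinsurance; 50% of $977 = $488.50. Patient owes $1,303.50 (running OOP $1,303.50). Plan pays $1,792 − $1,303.50 = $488.50.
Claim 2 ($319): deductible met; 50% of $319 = $159.50. Patient owes $159.50 (running OOP $1,463). Plan pays $319 − $159.50 = $159.50.
Claim 3 ($7,105): deductible already satisfied, so patient's share is 50% × $7,105 = $3,552.50. That would push OOP to $5,015.50, over the $4,300 cap, so patient pays $4,300 − $1,463 = $2,837. Plan pays $7,105 − $2,837 = $4,268.

$4,268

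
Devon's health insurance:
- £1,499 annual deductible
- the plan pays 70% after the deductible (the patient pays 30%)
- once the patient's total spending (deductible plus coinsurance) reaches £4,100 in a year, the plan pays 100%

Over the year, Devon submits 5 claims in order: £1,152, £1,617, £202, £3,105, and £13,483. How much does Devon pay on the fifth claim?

Bill 1, £1,152: fully absorbed by the deductible. Cost to patient: £1,152. OOP to date £1,152.
Bill 2, £1,617: £347 to deductible, leaving £1,270; coinsurance £1,270 × 30% = £381. Cost to patient: £728. OOP to date £1,880.
Bill 3, £202: deductible already satisfied, so patient's share is 30% × £202 = £60.60. Patient pays £60.60; OOP now £1,940.60.
Bill 4, £3,105: 30% coinsurance on £3,105 = £931.50. Cost to patient: £931.50. OOP to date £2,872.10.
Bill 5, £13,483: deductible met; 30% of £13,483 = £4,044.90. That would push OOP to £6,917, over the £4,100 cap, so patient pays £4,100 − £2,872.10 = £1,227.90.

£1,227.90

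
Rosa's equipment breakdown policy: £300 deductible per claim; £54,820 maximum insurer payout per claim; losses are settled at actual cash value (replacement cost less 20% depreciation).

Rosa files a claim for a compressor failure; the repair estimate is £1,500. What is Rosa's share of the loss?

£600

Depreciate 20%: the covered value is £1,500 × 0.8 = £1,200.
Subtract the deductible: £1,200 − £300 = £900.
£900 is within the £54,820 limit, so the insurer pays £900.
Business owner's share is the uncovered remainder: £1,500 − £900 = £600.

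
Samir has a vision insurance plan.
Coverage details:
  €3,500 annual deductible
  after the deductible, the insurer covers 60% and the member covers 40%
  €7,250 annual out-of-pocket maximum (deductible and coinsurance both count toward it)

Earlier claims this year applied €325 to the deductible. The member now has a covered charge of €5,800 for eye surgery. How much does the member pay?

€4,225

Deductible still to meet: €3,500 − €325 = €3,175.
That leaves €5,800 − €3,175 = €2,625 for coinsurance.
Coinsurance: €2,625 × 40% = €1,050.
Member responsibility before any cap: €3,175 + €1,050 = €4,225.
Cumulative spending €325 + €4,225 = €4,550 stays under the €7,250 maximum.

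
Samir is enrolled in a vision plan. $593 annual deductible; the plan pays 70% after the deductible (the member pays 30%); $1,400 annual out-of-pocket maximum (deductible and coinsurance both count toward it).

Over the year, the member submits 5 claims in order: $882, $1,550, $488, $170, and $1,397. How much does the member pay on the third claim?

$146.40

Claim 1 ($882): $593 to deductible, leaving $289; member's 30% is $86.70. Member pays $679.70; OOP now $679.70.
Claim 2 ($1,550): deductible already satisfied, so member's share is 30% × $1,550 = $465. Member owes $465 (running OOP $1,144.70).
Claim 3 ($488): deductible met; 30% of $488 = $146.40. Cost to member: $146.40. OOP to date $1,291.10.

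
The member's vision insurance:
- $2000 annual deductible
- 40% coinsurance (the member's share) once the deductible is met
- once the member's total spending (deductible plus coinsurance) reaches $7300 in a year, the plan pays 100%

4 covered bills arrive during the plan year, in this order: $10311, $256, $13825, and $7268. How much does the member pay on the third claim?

$1873.20

Claim 1 ($10311): deductible takes $2000, $8311 remains; member's 40% is $3324.40. Member owes $5324.40 (running OOP $5324.40).
Claim 2 ($256): 40% coinsurance on $256 = $102.40. Cost to member: $102.40. OOP to date $5426.80.
Claim 3 ($13825): 40% coinsurance on $13825 = $5530. OOP would hit $10956.80 > $7300, so the cap limits the member to $7300 − $5426.80 = $1873.20.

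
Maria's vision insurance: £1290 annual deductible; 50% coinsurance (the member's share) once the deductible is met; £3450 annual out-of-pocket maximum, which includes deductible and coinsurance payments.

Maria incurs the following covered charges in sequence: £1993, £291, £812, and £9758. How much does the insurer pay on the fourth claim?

£8501

Claim 1 — £1993: deductible takes £1290, £703 remains; member's 50% is £351.50. Cost to member: £1641.50. OOP to date £1641.50. Insurer: £1993 − £1641.50 = £351.50.
Claim 2 — £291: 50% coinsurance on £291 = £145.50. Member pays £145.50; OOP now £1787. Plan pays £291 − £145.50 = £145.50.
Claim 3 — £812: 50% coinsurance on £812 = £406. Member owes £406 (running OOP £2193). Insurer: £812 − £406 = £406.
Claim 4 — £9758: 50% coinsurance on £9758 = £4879. Adding that to £2193 gives £7072, past the £3450 cap; member pays only £3450 − £2193 = £1257. Insurer: £9758 − £1257 = £8501.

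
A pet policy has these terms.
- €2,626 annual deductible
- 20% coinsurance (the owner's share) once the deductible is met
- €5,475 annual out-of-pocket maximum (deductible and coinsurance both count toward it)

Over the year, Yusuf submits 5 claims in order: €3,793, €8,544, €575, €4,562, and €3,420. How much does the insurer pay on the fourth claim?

€3,770.20

Claim 1 — €3,793: €2,626 to deductible, leaving €1,167; 20% of €1,167 = €233.40. Cost to owner: €2,859.40. OOP to date €2,859.40. Insurer: €3,793 − €2,859.40 = €933.60.
Claim 2 — €8,544: deductible already satisfied, so owner's share is 20% × €8,544 = €1,708.80. Owner pays €1,708.80; OOP now €4,568.20. Plan pays €8,544 − €1,708.80 = €6,835.20.
Claim 3 — €575: deductible already satisfied, so owner's share is 20% × €575 = €115. Cost to owner: €115. OOP to date €4,683.20. Insurer: €575 − €115 = €460.
Claim 4 — €4,562: deductible met; 20% of €4,562 = €912.40. Adding that to €4,683.20 gives €5,595.60, past the €5,475 cap; owner pays only €5,475 − €4,683.20 = €791.80. Plan pays €4,562 − €791.80 = €3,770.20.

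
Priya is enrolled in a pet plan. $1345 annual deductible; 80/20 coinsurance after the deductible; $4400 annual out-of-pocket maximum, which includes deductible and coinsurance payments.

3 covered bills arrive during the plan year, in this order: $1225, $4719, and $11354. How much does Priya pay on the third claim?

$2135.20

Claim 1 ($1225): all of it applies to the deductible. Owner owes $1225 (running OOP $1225).
Claim 2 ($4719): deductible takes $120, $4599 remains; owner's 20% is $919.80. Owner pays $1039.80; OOP now $2264.80.
Claim 3 ($11354): deductible already satisfied, so owner's share is 20% × $11354 = $2270.80. OOP would hit $4535.60 > $4400, so the cap limits the owner to $4400 − $2264.80 = $2135.20.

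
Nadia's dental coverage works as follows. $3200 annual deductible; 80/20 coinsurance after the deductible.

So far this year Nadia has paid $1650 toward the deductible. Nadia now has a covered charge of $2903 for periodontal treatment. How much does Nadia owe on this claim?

$1820.60

Remaining deductible: $3200 − $1650 = $1550.
That leaves $2903 − $1550 = $1353 for coinsurance.
20% of $1353 = $270.60 falls to the patient.
Patient responsibility: $1550 + $270.60 = $1820.60.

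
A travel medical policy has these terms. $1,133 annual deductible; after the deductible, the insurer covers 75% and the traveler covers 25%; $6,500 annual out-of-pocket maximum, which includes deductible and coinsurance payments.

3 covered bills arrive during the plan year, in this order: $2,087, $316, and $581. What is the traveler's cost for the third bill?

Claim 1 — $2,087: deductible takes $1,133, $954 remains; coinsurance $954 × 25% = $238.50. Cost to traveler: $1,371.50. OOP to date $1,371.50.
Claim 2 — $316: 25% coinsurance on $316 = $79. Traveler pays $79; OOP now $1,450.50.
Claim 3 — $581: 25% coinsurance on $581 = $145.25. Traveler owes $145.25 (running OOP $1,595.75).

$145.25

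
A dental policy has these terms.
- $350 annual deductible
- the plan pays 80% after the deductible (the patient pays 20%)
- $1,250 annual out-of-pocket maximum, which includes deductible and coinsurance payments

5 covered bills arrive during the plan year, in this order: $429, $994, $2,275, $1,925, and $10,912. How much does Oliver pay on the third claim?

$455

Bill 1, $429: $350 to deductible, leaving $79; patient's 20% is $15.80. Patient owes $365.80 (running OOP $365.80).
Bill 2, $994: deductible already satisfied, so patient's share is 20% × $994 = $198.80. Patient pays $198.80; OOP now $564.60.
Bill 3, $2,275: deductible already satisfied, so patient's share is 20% × $2,275 = $455. Cost to patient: $455. OOP to date $1,019.60.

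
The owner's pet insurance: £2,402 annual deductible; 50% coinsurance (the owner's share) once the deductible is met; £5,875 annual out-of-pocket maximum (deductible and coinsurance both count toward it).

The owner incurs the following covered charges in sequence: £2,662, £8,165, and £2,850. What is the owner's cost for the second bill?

£3,343

Claim 1 — £2,662: £2,402 finishes the deductible; £260 goes to coinsurance; coinsurance £260 × 50% = £130. Owner pays £2,532; OOP now £2,532.
Claim 2 — £8,165: 50% coinsurance on £8,165 = £4,082.50. That would push OOP to £6,614.50, over the £5,875 cap, so owner pays £5,875 − £2,532 = £3,343.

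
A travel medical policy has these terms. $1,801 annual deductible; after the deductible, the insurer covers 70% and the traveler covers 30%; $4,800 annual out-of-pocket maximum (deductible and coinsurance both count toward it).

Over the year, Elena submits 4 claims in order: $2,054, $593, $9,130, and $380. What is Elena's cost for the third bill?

$2,739

#1 ($2,054): deductible takes $1,801, $253 remains; 30% of $253 = $75.90. Traveler pays $1,876.90; OOP now $1,876.90.
#2 ($593): deductible met; 30% of $593 = $177.90. Cost to traveler: $177.90. OOP to date $2,054.80.
#3 ($9,130): 30% coinsurance on $9,130 = $2,739. Traveler pays $2,739; OOP now $4,793.80.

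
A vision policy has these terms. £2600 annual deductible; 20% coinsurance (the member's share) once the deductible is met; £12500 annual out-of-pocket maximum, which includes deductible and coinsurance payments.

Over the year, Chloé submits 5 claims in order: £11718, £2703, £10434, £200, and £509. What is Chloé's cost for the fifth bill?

Claim 1 — £11718: deductible takes £2600, £9118 remains; 20% of £9118 = £1823.60. Member pays £4423.60; OOP now £4423.60.
Claim 2 — £2703: deductible met; 20% of £2703 = £540.60. Member pays £540.60; OOP now £4964.20.
Claim 3 — £10434: 20% coinsurance on £10434 = £2086.80. Cost to member: £2086.80. OOP to date £7051.
Claim 4 — £200: deductible met; 20% of £200 = £40. Member owes £40 (running OOP £7091).
Claim 5 — £509: deductible met; 20% of £509 = £101.80. Member owes £101.80 (running OOP £7192.80).

£101.80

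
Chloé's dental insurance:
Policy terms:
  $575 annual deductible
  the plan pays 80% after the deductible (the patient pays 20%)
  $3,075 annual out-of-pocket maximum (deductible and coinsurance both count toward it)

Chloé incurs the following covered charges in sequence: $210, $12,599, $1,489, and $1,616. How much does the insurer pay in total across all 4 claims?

$12,839

Claim 1 — $210: entire amount goes to the deductible. Patient owes $210 (running OOP $210). Plan pays $210 − $210 = $0.
Claim 2 — $12,599: deductible takes $365, $12,234 remains; 20% of $12,234 = $2,446.80. Patient pays $2,811.80; OOP now $3,021.80. Plan pays $12,599 − $2,811.80 = $9,787.20.
Claim 3 — $1,489: deductible met; 20% of $1,489 = $297.80. Adding that to $3,021.80 gives $3,319.60, past the $3,075 cap; patient pays only $3,075 − $3,021.80 = $53.20. Insurer: $1,489 − $53.20 = $1,435.80.
Claim 4 — $1,616: deductible already satisfied, so patient's share is 20% × $1,616 = $323.20. Adding that to $3,075 gives $3,398.20, past the $3,075 cap; patient pays only $3,075 − $3,075 = $0. Insurer: $1,616 − $0 = $1,616.
Insurer total: $0 + $9,787.20 + $1,435.80 + $1,616 = $12,839.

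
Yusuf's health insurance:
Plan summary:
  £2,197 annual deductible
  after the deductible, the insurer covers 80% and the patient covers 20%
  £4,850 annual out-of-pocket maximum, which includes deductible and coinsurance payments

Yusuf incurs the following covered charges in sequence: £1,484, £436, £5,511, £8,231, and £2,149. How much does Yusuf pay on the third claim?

£1,323.80

Bill 1, £1,484: entire amount goes to the deductible. Patient pays £1,484; OOP now £1,484.
Bill 2, £436: all of it applies to the deductible. Patient pays £436; OOP now £1,920.
Bill 3, £5,511: £277 finishes the deductible; £5,234 goes to coinsurance; 20% of £5,234 = £1,046.80. Patient owes £1,323.80 (running OOP £3,243.80).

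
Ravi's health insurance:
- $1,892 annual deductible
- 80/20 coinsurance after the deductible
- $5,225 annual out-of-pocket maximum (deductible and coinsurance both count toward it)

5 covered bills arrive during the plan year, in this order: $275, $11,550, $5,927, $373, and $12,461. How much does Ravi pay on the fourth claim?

Claim 1 — $275: all of it applies to the deductible. Cost to patient: $275. OOP to date $275.
Claim 2 — $11,550: $1,617 to deductible, leaving $9,933; patient's 20% is $1,986.60. Patient owes $3,603.60 (running OOP $3,878.60).
Claim 3 — $5,927: deductible already satisfied, so patient's share is 20% × $5,927 = $1,185.40. Patient pays $1,185.40; OOP now $5,064.
Claim 4 — $373: deductible met; 20% of $373 = $74.60. Patient pays $74.60; OOP now $5,138.60.

$74.60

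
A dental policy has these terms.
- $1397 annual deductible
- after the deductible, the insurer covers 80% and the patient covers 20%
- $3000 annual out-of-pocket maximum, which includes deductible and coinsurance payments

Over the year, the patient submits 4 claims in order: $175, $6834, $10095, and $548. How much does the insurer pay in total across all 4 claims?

$14652

Bill 1, $175: fully absorbed by the deductible. Patient pays $175; OOP now $175. Plan pays $175 − $175 = $0.
Bill 2, $6834: $1222 finishes the deductible; $5612 goes to coinsurance; 20% of $5612 = $1122.40. Cost to patient: $2344.40. OOP to date $2519.40. Insurer: $6834 − $2344.40 = $4489.60.
Bill 3, $10095: 20% coinsurance on $10095 = $2019. Adding that to $2519.40 gives $4538.40, past the $3000 cap; patient pays only $3000 − $2519.40 = $480.60. Plan pays $10095 − $480.60 = $9614.40.
Bill 4, $548: deductible already satisfied, so patient's share is 20% × $548 = $109.60. Adding that to $3000 gives $3109.60, past the $3000 cap; patient pays only $3000 − $3000 = $0. Plan pays $548 − $0 = $548.
Insurer total: $0 + $4489.60 + $9614.40 + $548 = $14652.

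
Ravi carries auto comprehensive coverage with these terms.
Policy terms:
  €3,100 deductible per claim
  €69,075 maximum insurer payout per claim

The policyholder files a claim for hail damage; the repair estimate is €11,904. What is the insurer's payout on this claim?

Less the €3,100 deductible: €11,904 − €3,100 = €8,804.
€8,804 is within the €69,075 limit, so the insurer pays €8,804.

€8,804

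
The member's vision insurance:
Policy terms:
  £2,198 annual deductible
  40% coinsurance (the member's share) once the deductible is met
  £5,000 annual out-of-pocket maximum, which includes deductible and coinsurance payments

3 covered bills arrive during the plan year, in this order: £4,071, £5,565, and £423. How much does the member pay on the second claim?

#1 (£4,071): £2,198 finishes the deductible; £1,873 goes to coinsurance; coinsurance £1,873 × 40% = £749.20. Cost to member: £2,947.20. OOP to date £2,947.20.
#2 (£5,565): deductible met; 40% of £5,565 = £2,226. That would push OOP to £5,173.20, over the £5,000 cap, so member pays £5,000 − £2,947.20 = £2,052.80.

£2,052.80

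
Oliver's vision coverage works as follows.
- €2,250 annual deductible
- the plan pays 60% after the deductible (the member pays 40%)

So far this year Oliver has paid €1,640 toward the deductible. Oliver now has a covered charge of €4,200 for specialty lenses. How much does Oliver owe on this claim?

€2,046

€1,640 of the €2,250 deductible is already met, leaving €610.
That leaves €4,200 − €610 = €3,590 for coinsurance.
Member's 40% share of €3,590 is €1,436.
That puts the member's cost at €610 + €1,436 = €2,046.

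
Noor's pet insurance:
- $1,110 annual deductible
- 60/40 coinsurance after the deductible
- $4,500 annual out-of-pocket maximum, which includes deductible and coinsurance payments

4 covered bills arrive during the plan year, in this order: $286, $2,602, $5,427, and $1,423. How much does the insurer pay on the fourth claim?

Bill 1, $286: entire amount goes to the deductible. Owner owes $286 (running OOP $286). Insurer: $286 − $286 = $0.
Bill 2, $2,602: $824 finishes the deductible; $1,778 goes to coinsurance; owner's 40% is $711.20. Owner owes $1,535.20 (running OOP $1,821.20). Insurer: $2,602 − $1,535.20 = $1,066.80.
Bill 3, $5,427: 40% coinsurance on $5,427 = $2,170.80. Owner pays $2,170.80; OOP now $3,992. Plan pays $5,427 − $2,170.80 = $3,256.20.
Bill 4, $1,423: 40% coinsurance on $1,423 = $569.20. OOP would hit $4,561.20 > $4,500, so the cap limits the owner to $4,500 − $3,992 = $508. Plan pays $1,423 − $508 = $915.

$915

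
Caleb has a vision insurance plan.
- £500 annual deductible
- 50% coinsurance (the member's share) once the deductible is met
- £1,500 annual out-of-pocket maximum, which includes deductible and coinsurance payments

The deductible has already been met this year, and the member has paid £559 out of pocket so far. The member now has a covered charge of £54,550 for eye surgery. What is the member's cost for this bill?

With the deductible met, the entire £54,550 is subject to coinsurance.
50% of £54,550 = £27,275 falls to the member.
Year-to-date out-of-pocket would reach £559 + £27,275 = £27,834, above the £1,500 maximum, so the member pays only £1,500 − £559 = £941.

£941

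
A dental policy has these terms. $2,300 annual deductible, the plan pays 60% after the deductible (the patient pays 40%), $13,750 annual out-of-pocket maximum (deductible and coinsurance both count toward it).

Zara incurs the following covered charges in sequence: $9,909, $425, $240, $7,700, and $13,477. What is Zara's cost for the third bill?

Bill 1, $9,909: deductible takes $2,300, $7,609 remains; patient's 40% is $3,043.60. Patient owes $5,343.60 (running OOP $5,343.60).
Bill 2, $425: 40% coinsurance on $425 = $170. Cost to patient: $170. OOP to date $5,513.60.
Bill 3, $240: 40% coinsurance on $240 = $96. Patient pays $96; OOP now $5,609.60.

$96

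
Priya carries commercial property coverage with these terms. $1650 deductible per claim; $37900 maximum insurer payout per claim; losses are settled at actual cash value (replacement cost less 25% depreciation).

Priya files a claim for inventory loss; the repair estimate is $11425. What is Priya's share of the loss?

Depreciate 25%: the covered value is $11425 × 0.75 = $8568.75.
Less the $1650 deductible: $8568.75 − $1650 = $6918.75.
$6918.75 is within the $37900 limit, so the insurer pays $6918.75.
Out of pocket: $11425 − $6918.75 = $4506.25.

$4506.25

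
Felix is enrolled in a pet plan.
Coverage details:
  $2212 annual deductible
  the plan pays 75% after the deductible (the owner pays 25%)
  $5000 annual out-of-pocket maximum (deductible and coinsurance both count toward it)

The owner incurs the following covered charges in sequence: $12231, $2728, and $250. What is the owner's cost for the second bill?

$283.25

#1 ($12231): $2212 to deductible, leaving $10019; 25% of $10019 = $2504.75. Cost to owner: $4716.75. OOP to date $4716.75.
#2 ($2728): 25% coinsurance on $2728 = $682. Adding that to $4716.75 gives $5398.75, past the $5000 cap; owner pays only $5000 − $4716.75 = $283.25.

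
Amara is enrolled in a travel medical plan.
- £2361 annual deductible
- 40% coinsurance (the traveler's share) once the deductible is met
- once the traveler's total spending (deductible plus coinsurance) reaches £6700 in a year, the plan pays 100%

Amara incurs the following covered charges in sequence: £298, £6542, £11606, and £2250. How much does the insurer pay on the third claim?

£9058.60

Bill 1, £298: fully absorbed by the deductible. Traveler owes £298 (running OOP £298). Plan pays £298 − £298 = £0.
Bill 2, £6542: £2063 finishes the deductible; £4479 goes to coinsurance; coinsurance £4479 × 40% = £1791.60. Cost to traveler: £3854.60. OOP to date £4152.60. Insurer: £6542 − £3854.60 = £2687.40.
Bill 3, £11606: 40% coinsurance on £11606 = £4642.40. That would push OOP to £8795, over the £6700 cap, so traveler pays £6700 − £4152.60 = £2547.40. Plan pays £11606 − £2547.40 = £9058.60.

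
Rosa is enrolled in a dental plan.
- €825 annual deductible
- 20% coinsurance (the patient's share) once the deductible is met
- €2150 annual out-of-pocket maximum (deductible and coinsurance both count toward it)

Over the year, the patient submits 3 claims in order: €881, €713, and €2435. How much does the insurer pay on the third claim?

Bill 1, €881: deductible takes €825, €56 remains; coinsurance €56 × 20% = €11.20. Patient pays €836.20; OOP now €836.20. Plan pays €881 − €836.20 = €44.80.
Bill 2, €713: 20% coinsurance on €713 = €142.60. Patient owes €142.60 (running OOP €978.80). Plan pays €713 − €142.60 = €570.40.
Bill 3, €2435: deductible met; 20% of €2435 = €487. Cost to patient: €487. OOP to date €1465.80. Insurer: €2435 − €487 = €1948.

€1948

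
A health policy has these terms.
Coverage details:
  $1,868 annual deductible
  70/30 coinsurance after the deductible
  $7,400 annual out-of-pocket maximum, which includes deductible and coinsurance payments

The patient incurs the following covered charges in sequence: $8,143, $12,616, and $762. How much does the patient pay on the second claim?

#1 ($8,143): $1,868 to deductible, leaving $6,275; 30% of $6,275 = $1,882.50. Patient owes $3,750.50 (running OOP $3,750.50).
#2 ($12,616): 30% coinsurance on $12,616 = $3,784.80. OOP would hit $7,535.30 > $7,400, so the cap limits the patient to $7,400 − $3,750.50 = $3,649.50.

$3,649.50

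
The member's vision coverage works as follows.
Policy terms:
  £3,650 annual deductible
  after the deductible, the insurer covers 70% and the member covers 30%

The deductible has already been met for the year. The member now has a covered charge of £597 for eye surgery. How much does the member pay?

With the deductible met, the entire £597 is subject to coinsurance.
30% of £597 = £179.10 falls to the member.

£179.10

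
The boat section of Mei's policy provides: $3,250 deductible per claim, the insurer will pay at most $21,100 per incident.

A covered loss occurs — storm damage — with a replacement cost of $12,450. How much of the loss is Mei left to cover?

$3,250

Less the $3,250 deductible: $12,450 − $3,250 = $9,200.
$9,200 is within the $21,100 limit, so the insurer pays $9,200.
Out of pocket: $12,450 − $9,200 = $3,250.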